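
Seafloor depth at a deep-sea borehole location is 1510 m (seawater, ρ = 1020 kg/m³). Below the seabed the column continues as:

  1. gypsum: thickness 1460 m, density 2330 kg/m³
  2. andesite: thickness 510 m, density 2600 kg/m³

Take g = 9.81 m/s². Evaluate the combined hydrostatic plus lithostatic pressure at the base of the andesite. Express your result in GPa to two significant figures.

0.061 GPa

seawater: 1020 kg/m³ × 9.81 m/s² × 1510 m = 1.511×10^7 Pa = 0.01511 GPa
gypsum: 2330 kg/m³ × 9.81 m/s² × 1460 m = 3.337×10^7 Pa = 0.03337 GPa
andesite: 2600 kg/m³ × 9.81 m/s² × 510 m = 1.301×10^7 Pa = 0.01301 GPa
Total = 0.01511 + 0.03337 + 0.01301 = 0.061489 GPa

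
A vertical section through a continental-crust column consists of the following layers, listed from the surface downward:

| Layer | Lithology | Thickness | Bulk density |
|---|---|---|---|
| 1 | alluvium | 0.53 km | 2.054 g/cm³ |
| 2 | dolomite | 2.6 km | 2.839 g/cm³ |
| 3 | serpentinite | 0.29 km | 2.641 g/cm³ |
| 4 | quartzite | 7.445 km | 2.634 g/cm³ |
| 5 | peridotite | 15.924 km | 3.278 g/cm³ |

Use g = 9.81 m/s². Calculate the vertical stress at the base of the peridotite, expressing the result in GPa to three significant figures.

alluvium: 2054 kg/m³ × 9.81 m/s² × 530 m = 1.068×10^7 Pa = 0.01068 GPa
dolomite: 2839 kg/m³ × 9.81 m/s² × 2600 m = 7.241×10^7 Pa = 0.07241 GPa
serpentinite: 2641 kg/m³ × 9.81 m/s² × 290 m = 7.513×10^6 Pa = 7.513×10^-3 GPa
quartzite: 2634 kg/m³ × 9.81 m/s² × 7445 m = 1.924×10^8 Pa = 0.1924 GPa
peridotite: 3278 kg/m³ × 9.81 m/s² × 15924 m = 5.121×10^8 Pa = 0.5121 GPa
Total = 0.01068 + 0.07241 + 7.513×10^-3 + 0.1924 + 0.5121 = 0.79505 GPa

0.795 GPa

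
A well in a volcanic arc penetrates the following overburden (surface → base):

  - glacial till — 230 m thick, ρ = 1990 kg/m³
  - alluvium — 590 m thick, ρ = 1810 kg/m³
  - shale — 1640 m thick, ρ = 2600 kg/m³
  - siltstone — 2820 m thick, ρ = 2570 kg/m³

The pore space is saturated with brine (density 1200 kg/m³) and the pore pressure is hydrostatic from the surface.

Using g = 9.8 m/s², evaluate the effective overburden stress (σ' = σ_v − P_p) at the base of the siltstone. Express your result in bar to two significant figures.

Overburden (lithostatic) stress σ_v:
glacial till: 1990 kg/m³ × 9.8 m/s² × 230 m = 4.485×10^6 Pa = 4.485 MPa
alluvium: 1810 kg/m³ × 9.8 m/s² × 590 m = 1.047×10^7 Pa = 10.47 MPa
shale: 2600 kg/m³ × 9.8 m/s² × 1640 m = 4.179×10^7 Pa = 41.79 MPa
siltstone: 2570 kg/m³ × 9.8 m/s² × 2820 m = 7.102×10^7 Pa = 71.02 MPa
Total = 4.485 + 10.47 + 41.79 + 71.02 = 127.76 MPa
Pore pressure P_p = 1200 kg/m³ × 9.8 m/s² × 5280 m = 6.209×10^7 Pa = 62.09 MPa
Effective stress σ' = σ_v − P_p = 127.8 − 62.09 = 65.670 MPa = 656.70 bar

660 bar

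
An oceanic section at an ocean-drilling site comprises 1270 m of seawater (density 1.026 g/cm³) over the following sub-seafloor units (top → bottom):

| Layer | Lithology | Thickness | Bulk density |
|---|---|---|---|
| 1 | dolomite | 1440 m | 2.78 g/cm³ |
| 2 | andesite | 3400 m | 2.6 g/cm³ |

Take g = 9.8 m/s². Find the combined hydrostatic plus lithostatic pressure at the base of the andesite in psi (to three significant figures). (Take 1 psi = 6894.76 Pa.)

20100 psi

seawater: 1026 kg/m³ × 9.8 m/s² × 1270 m = 1.277×10^7 Pa = 1852 psi
dolomite: 2780 kg/m³ × 9.8 m/s² × 1440 m = 3.923×10^7 Pa = 5690 psi
andesite: 2600 kg/m³ × 9.8 m/s² × 3400 m = 8.663×10^7 Pa = 12565 psi
Total = 1852 + 5690 + 12565 = 20107 psi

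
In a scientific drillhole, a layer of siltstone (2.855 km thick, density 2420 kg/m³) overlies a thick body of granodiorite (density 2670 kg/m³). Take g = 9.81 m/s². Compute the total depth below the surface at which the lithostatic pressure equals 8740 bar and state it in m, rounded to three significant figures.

33600 m

Pressure at base of upper layers: 2420×9.81×2855 = 6.778×10^7 Pa = 677.8 bar
Remaining pressure to be supplied by granodiorite: 8.740×10^8 − 6.778×10^7 = 8.062×10^8 Pa
Additional depth in granodiorite = 8.062×10^8 Pa / (2670 kg/m³ × 9.81 m/s²) = 30780 m
Total depth = 2855 m + 30780 m = 33635 m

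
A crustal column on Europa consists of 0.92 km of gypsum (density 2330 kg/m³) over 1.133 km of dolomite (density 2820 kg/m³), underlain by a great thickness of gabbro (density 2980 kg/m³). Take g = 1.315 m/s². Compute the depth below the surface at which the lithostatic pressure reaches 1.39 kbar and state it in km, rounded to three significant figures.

Pressure at base of upper layers: 2330×1.315×920 + 2820×1.315×1133 = 7.020×10^6 Pa = 0.07020 kbar
Remaining pressure to be supplied by gabbro: 1.390×10^8 − 7.020×10^6 = 1.320×10^8 Pa
Additional depth in gabbro = 1.320×10^8 Pa / (2980 kg/m³ × 1.315 m/s²) = 33679 m
Total depth = 2053 m + 33679 m = 35732 m
= 35.732 km

35.7 km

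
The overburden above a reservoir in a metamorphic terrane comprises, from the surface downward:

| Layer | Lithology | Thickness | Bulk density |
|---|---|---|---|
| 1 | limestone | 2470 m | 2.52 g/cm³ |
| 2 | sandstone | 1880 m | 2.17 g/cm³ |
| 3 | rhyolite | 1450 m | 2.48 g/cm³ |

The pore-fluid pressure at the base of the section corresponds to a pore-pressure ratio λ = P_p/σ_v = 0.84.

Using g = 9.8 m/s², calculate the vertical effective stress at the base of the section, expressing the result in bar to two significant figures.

220 bar

Overburden (lithostatic) stress σ_v:
limestone: 2520 kg/m³ × 9.8 m/s² × 2470 m = 6.100×10^7 Pa = 61.00 MPa
sandstone: 2170 kg/m³ × 9.8 m/s² × 1880 m = 3.998×10^7 Pa = 39.98 MPa
rhyolite: 2480 kg/m³ × 9.8 m/s² × 1450 m = 3.524×10^7 Pa = 35.24 MPa
Total = 61.00 + 39.98 + 35.24 = 136.22 MPa
Pore pressure P_p = λ·σ_v = 0.84 × 136.2 MPa = 114.4 MPa
Effective stress σ' = σ_v − P_p = 136.2 − 114.4 = 21.795 MPa = 217.95 bar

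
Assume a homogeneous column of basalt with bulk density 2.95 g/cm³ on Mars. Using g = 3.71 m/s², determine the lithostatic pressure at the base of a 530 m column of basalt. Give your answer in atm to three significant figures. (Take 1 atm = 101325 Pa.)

57.2 atm

basalt: 2950 kg/m³ × 3.71 m/s² × 530 m = 5.801×10^6 Pa = 57.25 atm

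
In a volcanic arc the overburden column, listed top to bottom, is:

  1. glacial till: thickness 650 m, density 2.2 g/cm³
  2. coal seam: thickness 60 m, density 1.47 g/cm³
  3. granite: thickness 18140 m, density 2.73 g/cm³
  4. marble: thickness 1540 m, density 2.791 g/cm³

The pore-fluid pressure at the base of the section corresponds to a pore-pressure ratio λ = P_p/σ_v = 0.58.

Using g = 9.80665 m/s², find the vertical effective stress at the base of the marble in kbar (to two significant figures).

2.3 kbar

Overburden (lithostatic) stress σ_v:
glacial till: 2200 kg/m³ × 9.80665 m/s² × 650 m = 1.402×10^7 Pa = 14.02 MPa
coal seam: 1470 kg/m³ × 9.80665 m/s² × 60 m = 8.649×10^5 Pa = 0.8649 MPa
granite: 2730 kg/m³ × 9.80665 m/s² × 18140 m = 4.856×10^8 Pa = 485.6 MPa
marble: 2791 kg/m³ × 9.80665 m/s² × 1540 m = 4.215×10^7 Pa = 42.15 MPa
Total = 14.02 + 0.8649 + 485.6 + 42.15 = 542.69 MPa
Pore pressure P_p = λ·σ_v = 0.58 × 542.7 MPa = 314.8 MPa
Effective stress σ' = σ_v − P_p = 542.7 − 314.8 = 227.93 MPa = 2.2793 kbar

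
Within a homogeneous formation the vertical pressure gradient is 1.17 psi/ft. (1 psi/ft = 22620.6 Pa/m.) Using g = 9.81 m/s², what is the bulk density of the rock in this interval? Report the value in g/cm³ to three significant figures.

ρ = (dP/dz)/g = 1.17 psi/ft / 9.81 m/s² = 26466 Pa/m / 9.81 m/s² = 2697.9 kg/m³
= 2.698 g/cm³

2.70 g/cm³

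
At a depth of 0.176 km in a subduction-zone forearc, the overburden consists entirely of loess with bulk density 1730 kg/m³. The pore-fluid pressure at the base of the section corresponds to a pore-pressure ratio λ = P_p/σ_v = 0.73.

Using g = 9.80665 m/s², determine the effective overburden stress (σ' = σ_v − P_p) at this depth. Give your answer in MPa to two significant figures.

Overburden (lithostatic) stress σ_v:
loess: 1730 kg/m³ × 9.80665 m/s² × 176 m = 2.986×10^6 Pa = 2.986 MPa
Pore pressure P_p = λ·σ_v = 0.73 × 2.986 MPa = 2.180 MPa
Effective stress σ' = σ_v − P_p = 2.986 − 2.180 = 0.80620 MPa

0.81 MPa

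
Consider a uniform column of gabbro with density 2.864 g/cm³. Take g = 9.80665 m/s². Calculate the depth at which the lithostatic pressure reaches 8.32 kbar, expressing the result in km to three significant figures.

29.6 km

h = P/(ρg) = 8.32 kbar / (2864 kg/m³ × 9.80665 m/s²) = 8.320×10^8 Pa / 28086 Pa/m = 29623 m
= 29.623 km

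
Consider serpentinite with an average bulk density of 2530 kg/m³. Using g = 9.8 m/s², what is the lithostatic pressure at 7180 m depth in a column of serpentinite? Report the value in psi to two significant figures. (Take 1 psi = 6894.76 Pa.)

26000 psi

serpentinite: 2530 kg/m³ × 9.8 m/s² × 7180 m = 1.780×10^8 Pa = 25820 psi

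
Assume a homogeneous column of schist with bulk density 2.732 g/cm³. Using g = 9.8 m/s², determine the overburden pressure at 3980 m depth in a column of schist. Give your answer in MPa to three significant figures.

107 MPa

schist: 2732 kg/m³ × 9.8 m/s² × 3980 m = 1.066×10^8 Pa = 106.6 MPa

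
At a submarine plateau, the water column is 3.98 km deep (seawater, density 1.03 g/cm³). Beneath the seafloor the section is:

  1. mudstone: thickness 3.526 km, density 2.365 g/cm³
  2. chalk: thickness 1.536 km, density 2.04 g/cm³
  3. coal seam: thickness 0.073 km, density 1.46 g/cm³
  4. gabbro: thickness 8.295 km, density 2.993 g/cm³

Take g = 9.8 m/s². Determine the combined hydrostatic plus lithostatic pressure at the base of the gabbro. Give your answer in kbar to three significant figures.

seawater: 1030 kg/m³ × 9.8 m/s² × 3980 m = 4.017×10^7 Pa = 0.4017 kbar
mudstone: 2365 kg/m³ × 9.8 m/s² × 3526 m = 8.172×10^7 Pa = 0.8172 kbar
chalk: 2040 kg/m³ × 9.8 m/s² × 1536 m = 3.071×10^7 Pa = 0.3071 kbar
coal seam: 1460 kg/m³ × 9.8 m/s² × 73 m = 1.044×10^6 Pa = 0.01044 kbar
gabbro: 2993 kg/m³ × 9.8 m/s² × 8295 m = 2.433×10^8 Pa = 2.433 kbar
Total = 0.4017 + 0.8172 + 0.3071 + 0.01044 + 2.433 = 3.9695 kbar

3.97 kbar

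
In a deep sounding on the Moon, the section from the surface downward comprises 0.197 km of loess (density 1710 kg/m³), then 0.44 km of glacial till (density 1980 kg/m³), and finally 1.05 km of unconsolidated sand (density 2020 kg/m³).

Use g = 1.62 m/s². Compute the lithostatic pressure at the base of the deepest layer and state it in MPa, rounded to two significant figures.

5.4 MPa

loess: 1710 kg/m³ × 1.62 m/s² × 197 m = 5.457×10^5 Pa = 0.5457 MPa
glacial till: 1980 kg/m³ × 1.62 m/s² × 440 m = 1.411×10^6 Pa = 1.411 MPa
unconsolidated sand: 2020 kg/m³ × 1.62 m/s² × 1050 m = 3.436×10^6 Pa = 3.436 MPa
Total = 0.5457 + 1.411 + 3.436 = 5.3931 MPa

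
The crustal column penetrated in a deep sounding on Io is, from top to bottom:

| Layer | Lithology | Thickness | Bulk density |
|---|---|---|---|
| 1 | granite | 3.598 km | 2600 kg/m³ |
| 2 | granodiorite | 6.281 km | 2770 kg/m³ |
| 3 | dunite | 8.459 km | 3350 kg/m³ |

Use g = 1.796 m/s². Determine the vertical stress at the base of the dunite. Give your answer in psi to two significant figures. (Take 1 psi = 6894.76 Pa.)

14000 psi

granite: 2600 kg/m³ × 1.796 m/s² × 3598 m = 1.680×10^7 Pa = 2437 psi
granodiorite: 2770 kg/m³ × 1.796 m/s² × 6281 m = 3.125×10^7 Pa = 4532 psi
dunite: 3350 kg/m³ × 1.796 m/s² × 8459 m = 5.089×10^7 Pa = 7382 psi
Total = 2437 + 4532 + 7382 = 14350 psi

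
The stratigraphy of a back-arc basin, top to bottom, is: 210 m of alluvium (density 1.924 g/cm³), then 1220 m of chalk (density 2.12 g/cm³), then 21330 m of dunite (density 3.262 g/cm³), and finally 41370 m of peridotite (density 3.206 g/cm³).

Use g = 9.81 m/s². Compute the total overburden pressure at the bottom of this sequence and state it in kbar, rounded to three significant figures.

alluvium: 1924 kg/m³ × 9.81 m/s² × 210 m = 3.964×10^6 Pa = 0.03964 kbar
chalk: 2120 kg/m³ × 9.81 m/s² × 1220 m = 2.537×10^7 Pa = 0.2537 kbar
dunite: 3262 kg/m³ × 9.81 m/s² × 21330 m = 6.826×10^8 Pa = 6.826 kbar
peridotite: 3206 kg/m³ × 9.81 m/s² × 41370 m = 1.301×10^9 Pa = 13.01 kbar
Total = 0.03964 + 0.2537 + 6.826 + 13.01 = 20.130 kbar

20.1 kbar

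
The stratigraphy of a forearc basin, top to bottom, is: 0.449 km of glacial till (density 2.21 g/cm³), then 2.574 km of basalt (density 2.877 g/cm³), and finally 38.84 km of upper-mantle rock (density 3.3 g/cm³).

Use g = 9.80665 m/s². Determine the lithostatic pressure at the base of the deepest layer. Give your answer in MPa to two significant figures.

1300 MPa

glacial till: 2210 kg/m³ × 9.80665 m/s² × 449 m = 9.731×10^6 Pa = 9.731 MPa
basalt: 2877 kg/m³ × 9.80665 m/s² × 2574 m = 7.262×10^7 Pa = 72.62 MPa
upper-mantle rock: 3300 kg/m³ × 9.80665 m/s² × 38840 m = 1.257×10^9 Pa = 1257 MPa
Total = 9.731 + 72.62 + 1257 = 1339.3 MPa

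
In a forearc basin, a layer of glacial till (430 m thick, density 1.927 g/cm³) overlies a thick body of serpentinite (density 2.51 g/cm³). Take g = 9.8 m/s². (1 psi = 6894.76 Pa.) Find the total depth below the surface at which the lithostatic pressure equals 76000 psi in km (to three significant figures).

Pressure at base of upper layers: 1927×9.8×430 = 8.120×10^6 Pa = 1178 psi
Remaining pressure to be supplied by serpentinite: 5.240×10^8 − 8.120×10^6 = 5.159×10^8 Pa
Additional depth in serpentinite = 5.159×10^8 Pa / (2510 kg/m³ × 9.8 m/s²) = 20972 m
Total depth = 430 m + 20972 m = 21402 m
= 21.402 km

21.4 km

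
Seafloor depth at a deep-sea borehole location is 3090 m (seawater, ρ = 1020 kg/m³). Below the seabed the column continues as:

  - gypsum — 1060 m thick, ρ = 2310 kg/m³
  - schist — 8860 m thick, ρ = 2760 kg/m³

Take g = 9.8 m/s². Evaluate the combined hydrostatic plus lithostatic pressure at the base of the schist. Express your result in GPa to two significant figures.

seawater: 1020 kg/m³ × 9.8 m/s² × 3090 m = 3.089×10^7 Pa = 0.03089 GPa
gypsum: 2310 kg/m³ × 9.8 m/s² × 1060 m = 2.400×10^7 Pa = 0.02400 GPa
schist: 2760 kg/m³ × 9.8 m/s² × 8860 m = 2.396×10^8 Pa = 0.2396 GPa
Total = 0.03089 + 0.02400 + 0.2396 = 0.29453 GPa

0.29 GPa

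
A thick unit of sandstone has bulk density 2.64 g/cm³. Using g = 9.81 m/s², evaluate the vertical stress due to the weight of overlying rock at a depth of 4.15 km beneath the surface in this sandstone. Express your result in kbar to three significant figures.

sandstone: 2640 kg/m³ × 9.81 m/s² × 4150 m = 1.075×10^8 Pa = 1.075 kbar

1.07 kbar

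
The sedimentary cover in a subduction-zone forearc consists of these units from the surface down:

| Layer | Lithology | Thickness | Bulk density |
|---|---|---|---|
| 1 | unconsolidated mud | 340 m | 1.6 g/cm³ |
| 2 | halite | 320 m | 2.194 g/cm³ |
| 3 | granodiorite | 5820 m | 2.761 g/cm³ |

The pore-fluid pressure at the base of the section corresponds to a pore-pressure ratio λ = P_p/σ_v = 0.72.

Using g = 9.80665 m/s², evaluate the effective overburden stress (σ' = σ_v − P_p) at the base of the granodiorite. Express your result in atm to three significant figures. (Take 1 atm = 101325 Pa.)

469 atm

Overburden (lithostatic) stress σ_v:
unconsolidated mud: 1600 kg/m³ × 9.80665 m/s² × 340 m = 5.335×10^6 Pa = 5.335 MPa
halite: 2194 kg/m³ × 9.80665 m/s² × 320 m = 6.885×10^6 Pa = 6.885 MPa
granodiorite: 2761 kg/m³ × 9.80665 m/s² × 5820 m = 1.576×10^8 Pa = 157.6 MPa
Total = 5.335 + 6.885 + 157.6 = 169.80 MPa
Pore pressure P_p = λ·σ_v = 0.72 × 169.8 MPa = 122.3 MPa
Effective stress σ' = σ_v − P_p = 169.8 − 122.3 = 47.545 MPa = 469.23 atm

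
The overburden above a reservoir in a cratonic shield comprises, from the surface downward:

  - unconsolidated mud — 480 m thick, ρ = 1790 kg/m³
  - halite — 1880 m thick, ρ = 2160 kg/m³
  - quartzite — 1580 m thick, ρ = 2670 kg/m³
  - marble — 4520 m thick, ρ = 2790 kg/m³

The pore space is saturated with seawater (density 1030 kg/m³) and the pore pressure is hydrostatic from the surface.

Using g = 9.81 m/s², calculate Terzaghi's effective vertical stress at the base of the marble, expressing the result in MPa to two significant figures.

Overburden (lithostatic) stress σ_v:
unconsolidated mud: 1790 kg/m³ × 9.81 m/s² × 480 m = 8.429×10^6 Pa = 8.429 MPa
halite: 2160 kg/m³ × 9.81 m/s² × 1880 m = 3.984×10^7 Pa = 39.84 MPa
quartzite: 2670 kg/m³ × 9.81 m/s² × 1580 m = 4.138×10^7 Pa = 41.38 MPa
marble: 2790 kg/m³ × 9.81 m/s² × 4520 m = 1.237×10^8 Pa = 123.7 MPa
Total = 8.429 + 39.84 + 41.38 + 123.7 = 213.36 MPa
Pore pressure P_p = 1030 kg/m³ × 9.81 m/s² × 8460 m = 8.548×10^7 Pa = 85.48 MPa
Effective stress σ' = σ_v − P_p = 213.4 − 85.48 = 127.88 MPa

130 MPa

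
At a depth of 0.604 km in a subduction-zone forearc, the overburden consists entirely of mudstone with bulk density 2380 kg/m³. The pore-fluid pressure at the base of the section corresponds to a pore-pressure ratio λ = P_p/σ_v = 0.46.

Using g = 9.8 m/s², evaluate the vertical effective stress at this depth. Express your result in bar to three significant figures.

Overburden (lithostatic) stress σ_v:
mudstone: 2380 kg/m³ × 9.8 m/s² × 604 m = 1.409×10^7 Pa = 14.09 MPa
Pore pressure P_p = λ·σ_v = 0.46 × 14.09 MPa = 6.480 MPa
Effective stress σ' = σ_v − P_p = 14.09 − 6.480 = 7.6074 MPa = 76.074 bar

76.1 bar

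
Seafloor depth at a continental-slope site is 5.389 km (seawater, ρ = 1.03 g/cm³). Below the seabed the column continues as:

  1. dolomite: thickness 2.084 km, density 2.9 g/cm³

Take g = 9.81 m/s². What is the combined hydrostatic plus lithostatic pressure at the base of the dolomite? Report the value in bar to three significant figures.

1140 bar

seawater: 1030 kg/m³ × 9.81 m/s² × 5389 m = 5.445×10^7 Pa = 544.5 bar
dolomite: 2900 kg/m³ × 9.81 m/s² × 2084 m = 5.929×10^7 Pa = 592.9 bar
Total = 544.5 + 592.9 = 1137.4 bar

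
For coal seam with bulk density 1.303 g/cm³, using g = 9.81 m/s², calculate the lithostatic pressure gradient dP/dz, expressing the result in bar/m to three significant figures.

dP/dz = ρg = 1303 kg/m³ × 9.81 m/s² = 12782 Pa/m
= 12782 Pa/m × (1 bar/m / 1.0000×10^5 Pa/m) = 0.12782 bar/m

0.128 bar/m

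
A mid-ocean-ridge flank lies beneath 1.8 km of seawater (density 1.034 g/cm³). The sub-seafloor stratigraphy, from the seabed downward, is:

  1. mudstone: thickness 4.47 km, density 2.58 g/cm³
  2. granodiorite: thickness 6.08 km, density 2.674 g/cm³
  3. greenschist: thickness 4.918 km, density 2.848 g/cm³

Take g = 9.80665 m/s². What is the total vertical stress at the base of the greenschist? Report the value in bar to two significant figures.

seawater: 1034 kg/m³ × 9.80665 m/s² × 1800 m = 1.825×10^7 Pa = 182.5 bar
mudstone: 2580 kg/m³ × 9.80665 m/s² × 4470 m = 1.131×10^8 Pa = 1131 bar
granodiorite: 2674 kg/m³ × 9.80665 m/s² × 6080 m = 1.594×10^8 Pa = 1594 bar
greenschist: 2848 kg/m³ × 9.80665 m/s² × 4918 m = 1.374×10^8 Pa = 1374 bar
Total = 182.5 + 1131 + 1594 + 1374 = 4281.4 bar

4300 bar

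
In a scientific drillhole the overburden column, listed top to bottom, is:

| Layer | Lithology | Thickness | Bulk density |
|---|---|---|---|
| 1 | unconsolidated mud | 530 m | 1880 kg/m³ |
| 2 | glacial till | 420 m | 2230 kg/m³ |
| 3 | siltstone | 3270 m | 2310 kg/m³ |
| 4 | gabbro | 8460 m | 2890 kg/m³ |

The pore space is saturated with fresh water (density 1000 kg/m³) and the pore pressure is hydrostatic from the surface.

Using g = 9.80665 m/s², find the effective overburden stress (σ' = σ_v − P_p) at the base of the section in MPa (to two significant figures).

Overburden (lithostatic) stress σ_v:
unconsolidated mud: 1880 kg/m³ × 9.80665 m/s² × 530 m = 9.771×10^6 Pa = 9.771 MPa
glacial till: 2230 kg/m³ × 9.80665 m/s² × 420 m = 9.185×10^6 Pa = 9.185 MPa
siltstone: 2310 kg/m³ × 9.80665 m/s² × 3270 m = 7.408×10^7 Pa = 74.08 MPa
gabbro: 2890 kg/m³ × 9.80665 m/s² × 8460 m = 2.398×10^8 Pa = 239.8 MPa
Total = 9.771 + 9.185 + 74.08 + 239.8 = 332.80 MPa
Pore pressure P_p = 1000 kg/m³ × 9.80665 m/s² × 12680 m = 1.243×10^8 Pa = 124.3 MPa
Effective stress σ' = σ_v − P_p = 332.8 − 124.3 = 208.45 MPa

210 MPa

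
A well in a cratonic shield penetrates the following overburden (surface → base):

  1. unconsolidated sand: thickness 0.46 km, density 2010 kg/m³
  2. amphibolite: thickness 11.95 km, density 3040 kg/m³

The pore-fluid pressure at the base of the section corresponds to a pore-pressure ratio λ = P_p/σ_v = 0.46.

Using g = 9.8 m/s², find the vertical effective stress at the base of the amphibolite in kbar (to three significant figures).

Overburden (lithostatic) stress σ_v:
unconsolidated sand: 2010 kg/m³ × 9.8 m/s² × 460 m = 9.061×10^6 Pa = 9.061 MPa
amphibolite: 3040 kg/m³ × 9.8 m/s² × 11950 m = 3.560×10^8 Pa = 356.0 MPa
Total = 9.061 + 356.0 = 365.08 MPa
Pore pressure P_p = λ·σ_v = 0.46 × 365.1 MPa = 167.9 MPa
Effective stress σ' = σ_v − P_p = 365.1 − 167.9 = 197.14 MPa = 1.9714 kbar

1.97 kbar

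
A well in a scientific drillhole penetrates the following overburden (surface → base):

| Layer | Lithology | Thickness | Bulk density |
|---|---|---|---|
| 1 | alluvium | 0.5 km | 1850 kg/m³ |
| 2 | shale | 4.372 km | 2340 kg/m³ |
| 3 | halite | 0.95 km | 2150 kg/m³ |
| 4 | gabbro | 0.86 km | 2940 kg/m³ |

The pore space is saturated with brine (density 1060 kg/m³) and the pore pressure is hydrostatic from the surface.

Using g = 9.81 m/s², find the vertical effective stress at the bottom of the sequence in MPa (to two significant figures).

Overburden (lithostatic) stress σ_v:
alluvium: 1850 kg/m³ × 9.81 m/s² × 500 m = 9.074×10^6 Pa = 9.074 MPa
shale: 2340 kg/m³ × 9.81 m/s² × 4372 m = 1.004×10^8 Pa = 100.4 MPa
halite: 2150 kg/m³ × 9.81 m/s² × 950 m = 2.004×10^7 Pa = 20.04 MPa
gabbro: 2940 kg/m³ × 9.81 m/s² × 860 m = 2.480×10^7 Pa = 24.80 MPa
Total = 9.074 + 100.4 + 20.04 + 24.80 = 154.28 MPa
Pore pressure P_p = 1060 kg/m³ × 9.81 m/s² × 6682 m = 6.948×10^7 Pa = 69.48 MPa
Effective stress σ' = σ_v − P_p = 154.3 − 69.48 = 84.792 MPa

85 MPa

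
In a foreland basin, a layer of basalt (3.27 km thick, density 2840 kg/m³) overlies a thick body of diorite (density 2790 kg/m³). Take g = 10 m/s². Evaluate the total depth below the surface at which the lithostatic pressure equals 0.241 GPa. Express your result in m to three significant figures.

Pressure at base of upper layers: 2840×10×3270 = 9.287×10^7 Pa = 0.09287 GPa
Remaining pressure to be supplied by diorite: 2.410×10^8 − 9.287×10^7 = 1.481×10^8 Pa
Additional depth in diorite = 1.481×10^8 Pa / (2790 kg/m³ × 10 m/s²) = 5309.4 m
Total depth = 3270 m + 5309.4 m = 8579.4 m

8580 m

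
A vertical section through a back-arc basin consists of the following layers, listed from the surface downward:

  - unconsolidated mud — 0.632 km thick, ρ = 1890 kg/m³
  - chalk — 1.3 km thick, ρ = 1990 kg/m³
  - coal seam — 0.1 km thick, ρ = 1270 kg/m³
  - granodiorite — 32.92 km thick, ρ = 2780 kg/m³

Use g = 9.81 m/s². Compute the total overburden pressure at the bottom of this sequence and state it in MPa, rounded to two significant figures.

940 MPa

unconsolidated mud: 1890 kg/m³ × 9.81 m/s² × 632 m = 1.172×10^7 Pa = 11.72 MPa
chalk: 1990 kg/m³ × 9.81 m/s² × 1300 m = 2.538×10^7 Pa = 25.38 MPa
coal seam: 1270 kg/m³ × 9.81 m/s² × 100 m = 1.246×10^6 Pa = 1.246 MPa
granodiorite: 2780 kg/m³ × 9.81 m/s² × 32920 m = 8.978×10^8 Pa = 897.8 MPa
Total = 11.72 + 25.38 + 1.246 + 897.8 = 936.13 MPa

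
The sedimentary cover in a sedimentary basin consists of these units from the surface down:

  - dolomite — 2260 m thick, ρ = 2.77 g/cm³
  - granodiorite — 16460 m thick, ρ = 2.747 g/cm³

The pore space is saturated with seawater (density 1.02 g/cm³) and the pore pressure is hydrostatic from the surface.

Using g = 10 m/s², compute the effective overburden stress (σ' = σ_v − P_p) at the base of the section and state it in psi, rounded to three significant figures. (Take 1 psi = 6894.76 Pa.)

47000 psi

Overburden (lithostatic) stress σ_v:
dolomite: 2770 kg/m³ × 10 m/s² × 2260 m = 6.260×10^7 Pa = 62.60 MPa
granodiorite: 2747 kg/m³ × 10 m/s² × 16460 m = 4.522×10^8 Pa = 452.2 MPa
Total = 62.60 + 452.2 = 514.76 MPa
Pore pressure P_p = 1020 kg/m³ × 10 m/s² × 18720 m = 1.909×10^8 Pa = 190.9 MPa
Effective stress σ' = σ_v − P_p = 514.8 − 190.9 = 323.81 MPa = 46965 psi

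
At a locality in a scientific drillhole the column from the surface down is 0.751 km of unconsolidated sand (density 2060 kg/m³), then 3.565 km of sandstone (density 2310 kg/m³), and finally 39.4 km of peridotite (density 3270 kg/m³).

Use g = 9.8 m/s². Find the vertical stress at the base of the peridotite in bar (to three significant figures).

unconsolidated sand: 2060 kg/m³ × 9.8 m/s² × 751 m = 1.516×10^7 Pa = 151.6 bar
sandstone: 2310 kg/m³ × 9.8 m/s² × 3565 m = 8.070×10^7 Pa = 807.0 bar
peridotite: 3270 kg/m³ × 9.8 m/s² × 39400 m = 1.263×10^9 Pa = 12626 bar
Total = 151.6 + 807.0 + 12626 = 13585 bar

13600 bar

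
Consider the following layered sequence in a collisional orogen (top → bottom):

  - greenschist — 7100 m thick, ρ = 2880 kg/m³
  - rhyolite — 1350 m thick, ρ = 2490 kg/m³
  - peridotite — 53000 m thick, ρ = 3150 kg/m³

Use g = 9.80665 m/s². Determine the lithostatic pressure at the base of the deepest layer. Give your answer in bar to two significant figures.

greenschist: 2880 kg/m³ × 9.80665 m/s² × 7100 m = 2.005×10^8 Pa = 2005 bar
rhyolite: 2490 kg/m³ × 9.80665 m/s² × 1350 m = 3.297×10^7 Pa = 329.7 bar
peridotite: 3150 kg/m³ × 9.80665 m/s² × 53000 m = 1.637×10^9 Pa = 16372 bar
Total = 2005 + 329.7 + 16372 = 18707 bar

19000 bar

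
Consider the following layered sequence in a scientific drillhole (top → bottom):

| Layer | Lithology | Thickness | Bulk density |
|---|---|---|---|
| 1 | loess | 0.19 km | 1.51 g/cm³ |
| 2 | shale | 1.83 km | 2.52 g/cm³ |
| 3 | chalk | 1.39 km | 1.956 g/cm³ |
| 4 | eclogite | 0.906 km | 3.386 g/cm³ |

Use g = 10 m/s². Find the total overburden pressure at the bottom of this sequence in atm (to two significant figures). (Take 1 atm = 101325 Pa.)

loess: 1510 kg/m³ × 10 m/s² × 190 m = 2.869×10^6 Pa = 28.31 atm
shale: 2520 kg/m³ × 10 m/s² × 1830 m = 4.612×10^7 Pa = 455.1 atm
chalk: 1956 kg/m³ × 10 m/s² × 1390 m = 2.719×10^7 Pa = 268.3 atm
eclogite: 3386 kg/m³ × 10 m/s² × 906 m = 3.068×10^7 Pa = 302.8 atm
Total = 28.31 + 455.1 + 268.3 + 302.8 = 1054.5 atm

1100 atm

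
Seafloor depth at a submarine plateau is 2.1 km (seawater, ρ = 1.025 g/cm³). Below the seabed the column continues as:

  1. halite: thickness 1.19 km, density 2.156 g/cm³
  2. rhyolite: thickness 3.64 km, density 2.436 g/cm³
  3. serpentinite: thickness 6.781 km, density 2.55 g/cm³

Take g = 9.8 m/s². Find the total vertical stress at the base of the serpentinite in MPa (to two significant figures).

300 MPa

seawater: 1025 kg/m³ × 9.8 m/s² × 2100 m = 2.109×10^7 Pa = 21.09 MPa
halite: 2156 kg/m³ × 9.8 m/s² × 1190 m = 2.514×10^7 Pa = 25.14 MPa
rhyolite: 2436 kg/m³ × 9.8 m/s² × 3640 m = 8.690×10^7 Pa = 86.90 MPa
serpentinite: 2550 kg/m³ × 9.8 m/s² × 6781 m = 1.695×10^8 Pa = 169.5 MPa
Total = 21.09 + 25.14 + 86.90 + 169.5 = 302.59 MPa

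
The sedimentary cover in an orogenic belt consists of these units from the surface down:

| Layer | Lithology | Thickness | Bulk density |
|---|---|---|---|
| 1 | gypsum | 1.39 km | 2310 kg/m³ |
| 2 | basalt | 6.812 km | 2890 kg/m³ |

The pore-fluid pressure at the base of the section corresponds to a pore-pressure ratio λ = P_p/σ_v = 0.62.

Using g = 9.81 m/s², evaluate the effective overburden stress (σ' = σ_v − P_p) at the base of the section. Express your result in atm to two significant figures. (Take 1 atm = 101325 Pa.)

Overburden (lithostatic) stress σ_v:
gypsum: 2310 kg/m³ × 9.81 m/s² × 1390 m = 3.150×10^7 Pa = 31.50 MPa
basalt: 2890 kg/m³ × 9.81 m/s² × 6812 m = 1.931×10^8 Pa = 193.1 MPa
Total = 31.50 + 193.1 = 224.63 MPa
Pore pressure P_p = λ·σ_v = 0.62 × 224.6 MPa = 139.3 MPa
Effective stress σ' = σ_v − P_p = 224.6 − 139.3 = 85.358 MPa = 842.41 atm

840 atm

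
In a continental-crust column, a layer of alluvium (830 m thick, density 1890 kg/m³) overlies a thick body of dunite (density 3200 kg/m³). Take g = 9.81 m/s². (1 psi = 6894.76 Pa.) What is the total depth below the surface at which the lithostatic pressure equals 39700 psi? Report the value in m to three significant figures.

9060 m

Pressure at base of upper layers: 1890×9.81×830 = 1.539×10^7 Pa = 2232 psi
Remaining pressure to be supplied by dunite: 2.737×10^8 − 1.539×10^7 = 2.583×10^8 Pa
Additional depth in dunite = 2.583×10^8 Pa / (3200 kg/m³ × 9.81 m/s²) = 8229.3 m
Total depth = 830 m + 8229.3 m = 9059.3 m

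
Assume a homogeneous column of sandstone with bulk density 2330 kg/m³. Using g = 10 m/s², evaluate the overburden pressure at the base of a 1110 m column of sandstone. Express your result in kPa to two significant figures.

sandstone: 2330 kg/m³ × 10 m/s² × 1110 m = 2.586×10^7 Pa = 25863 kPa

26000 kPa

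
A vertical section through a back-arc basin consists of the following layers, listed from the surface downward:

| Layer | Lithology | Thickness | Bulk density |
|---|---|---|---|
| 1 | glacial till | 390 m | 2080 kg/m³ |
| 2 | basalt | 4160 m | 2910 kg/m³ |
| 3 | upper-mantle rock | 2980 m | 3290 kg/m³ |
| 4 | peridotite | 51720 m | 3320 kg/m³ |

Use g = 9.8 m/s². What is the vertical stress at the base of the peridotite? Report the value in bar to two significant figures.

19000 bar

glacial till: 2080 kg/m³ × 9.8 m/s² × 390 m = 7.950×10^6 Pa = 79.50 bar
basalt: 2910 kg/m³ × 9.8 m/s² × 4160 m = 1.186×10^8 Pa = 1186 bar
upper-mantle rock: 3290 kg/m³ × 9.8 m/s² × 2980 m = 9.608×10^7 Pa = 960.8 bar
peridotite: 3320 kg/m³ × 9.8 m/s² × 51720 m = 1.683×10^9 Pa = 16828 bar
Total = 79.50 + 1186 + 960.8 + 16828 = 19054 bar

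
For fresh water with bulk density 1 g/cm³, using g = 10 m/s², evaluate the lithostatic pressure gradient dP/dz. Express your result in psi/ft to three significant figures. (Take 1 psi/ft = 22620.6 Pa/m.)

0.442 psi/ft

dP/dz = ρg = 1000 kg/m³ × 10 m/s² = 10000 Pa/m
= 10000 Pa/m × (1 psi/ft / 22621 Pa/m) = 0.44208 psi/ft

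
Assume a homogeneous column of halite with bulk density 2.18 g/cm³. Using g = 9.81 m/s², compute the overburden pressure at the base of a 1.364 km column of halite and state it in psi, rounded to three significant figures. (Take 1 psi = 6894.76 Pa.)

halite: 2180 kg/m³ × 9.81 m/s² × 1364 m = 2.917×10^7 Pa = 4231 psi

4230 psi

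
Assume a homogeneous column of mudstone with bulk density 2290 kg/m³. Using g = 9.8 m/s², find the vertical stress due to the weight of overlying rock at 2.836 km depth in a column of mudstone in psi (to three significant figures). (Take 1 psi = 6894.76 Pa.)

9230 psi

mudstone: 2290 kg/m³ × 9.8 m/s² × 2836 m = 6.365×10^7 Pa = 9231 psi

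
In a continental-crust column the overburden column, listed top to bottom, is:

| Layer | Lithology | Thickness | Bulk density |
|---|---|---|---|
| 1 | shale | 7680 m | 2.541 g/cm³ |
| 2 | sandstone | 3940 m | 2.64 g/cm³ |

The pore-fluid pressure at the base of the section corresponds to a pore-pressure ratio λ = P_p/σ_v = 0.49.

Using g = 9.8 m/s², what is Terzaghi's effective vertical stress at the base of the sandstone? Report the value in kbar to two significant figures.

1.5 kbar

Overburden (lithostatic) stress σ_v:
shale: 2541 kg/m³ × 9.8 m/s² × 7680 m = 1.912×10^8 Pa = 191.2 MPa
sandstone: 2640 kg/m³ × 9.8 m/s² × 3940 m = 1.019×10^8 Pa = 101.9 MPa
Total = 191.2 + 101.9 = 293.18 MPa
Pore pressure P_p = λ·σ_v = 0.49 × 293.2 MPa = 143.7 MPa
Effective stress σ' = σ_v − P_p = 293.2 − 143.7 = 149.52 MPa = 1.4952 kbar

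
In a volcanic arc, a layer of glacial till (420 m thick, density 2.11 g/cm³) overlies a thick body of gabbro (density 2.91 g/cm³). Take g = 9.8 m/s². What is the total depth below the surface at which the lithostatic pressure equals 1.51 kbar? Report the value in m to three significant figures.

Pressure at base of upper layers: 2110×9.8×420 = 8.685×10^6 Pa = 0.08685 kbar
Remaining pressure to be supplied by gabbro: 1.510×10^8 − 8.685×10^6 = 1.423×10^8 Pa
Additional depth in gabbro = 1.423×10^8 Pa / (2910 kg/m³ × 9.8 m/s²) = 4990.4 m
Total depth = 420 m + 4990.4 m = 5410.4 m

5410 m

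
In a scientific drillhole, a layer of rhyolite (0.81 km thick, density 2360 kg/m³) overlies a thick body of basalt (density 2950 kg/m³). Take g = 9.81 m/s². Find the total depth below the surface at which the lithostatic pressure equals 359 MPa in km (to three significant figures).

12.6 km

Pressure at base of upper layers: 2360×9.81×810 = 1.875×10^7 Pa = 18.75 MPa
Remaining pressure to be supplied by basalt: 3.590×10^8 − 1.875×10^7 = 3.402×10^8 Pa
Additional depth in basalt = 3.402×10^8 Pa / (2950 kg/m³ × 9.81 m/s²) = 11757 m
Total depth = 810 m + 11757 m = 12567 m
= 12.567 km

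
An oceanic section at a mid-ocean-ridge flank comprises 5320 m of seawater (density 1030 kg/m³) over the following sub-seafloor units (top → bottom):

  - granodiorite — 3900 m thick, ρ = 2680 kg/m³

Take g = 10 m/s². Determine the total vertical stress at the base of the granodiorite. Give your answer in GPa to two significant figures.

0.16 GPa

seawater: 1030 kg/m³ × 10 m/s² × 5320 m = 5.480×10^7 Pa = 0.05480 GPa
granodiorite: 2680 kg/m³ × 10 m/s² × 3900 m = 1.045×10^8 Pa = 0.1045 GPa
Total = 0.05480 + 0.1045 = 0.15932 GPa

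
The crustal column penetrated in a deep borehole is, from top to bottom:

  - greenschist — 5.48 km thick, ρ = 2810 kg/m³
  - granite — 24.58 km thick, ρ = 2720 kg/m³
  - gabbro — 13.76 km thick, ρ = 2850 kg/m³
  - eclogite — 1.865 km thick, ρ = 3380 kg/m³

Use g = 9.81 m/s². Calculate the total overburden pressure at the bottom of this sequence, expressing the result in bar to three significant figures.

greenschist: 2810 kg/m³ × 9.81 m/s² × 5480 m = 1.511×10^8 Pa = 1511 bar
granite: 2720 kg/m³ × 9.81 m/s² × 24580 m = 6.559×10^8 Pa = 6559 bar
gabbro: 2850 kg/m³ × 9.81 m/s² × 13760 m = 3.847×10^8 Pa = 3847 bar
eclogite: 3380 kg/m³ × 9.81 m/s² × 1865 m = 6.184×10^7 Pa = 618.4 bar
Total = 1511 + 6559 + 3847 + 618.4 = 12535 bar

12500 bar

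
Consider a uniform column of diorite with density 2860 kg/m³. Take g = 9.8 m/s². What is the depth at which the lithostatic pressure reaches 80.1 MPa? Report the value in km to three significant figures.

h = P/(ρg) = 80.1 MPa / (2860 kg/m³ × 9.8 m/s²) = 8.010×10^7 Pa / 28028 Pa/m = 2857.9 m
= 2.8579 km

2.86 km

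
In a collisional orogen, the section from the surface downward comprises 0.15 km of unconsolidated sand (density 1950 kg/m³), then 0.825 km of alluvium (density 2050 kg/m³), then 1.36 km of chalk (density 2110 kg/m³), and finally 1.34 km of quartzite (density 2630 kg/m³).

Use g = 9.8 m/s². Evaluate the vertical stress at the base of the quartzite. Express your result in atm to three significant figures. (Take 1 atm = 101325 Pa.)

810 atm

unconsolidated sand: 1950 kg/m³ × 9.8 m/s² × 150 m = 2.866×10^6 Pa = 28.29 atm
alluvium: 2050 kg/m³ × 9.8 m/s² × 825 m = 1.657×10^7 Pa = 163.6 atm
chalk: 2110 kg/m³ × 9.8 m/s² × 1360 m = 2.812×10^7 Pa = 277.5 atm
quartzite: 2630 kg/m³ × 9.8 m/s² × 1340 m = 3.454×10^7 Pa = 340.9 atm
Total = 28.29 + 163.6 + 277.5 + 340.9 = 810.26 atm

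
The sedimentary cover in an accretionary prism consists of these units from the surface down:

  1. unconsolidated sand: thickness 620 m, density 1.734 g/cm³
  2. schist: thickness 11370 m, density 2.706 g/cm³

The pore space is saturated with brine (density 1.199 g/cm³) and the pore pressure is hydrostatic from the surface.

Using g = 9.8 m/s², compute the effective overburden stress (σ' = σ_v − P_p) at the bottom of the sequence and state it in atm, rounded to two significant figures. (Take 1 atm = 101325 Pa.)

1700 atm

Overburden (lithostatic) stress σ_v:
unconsolidated sand: 1734 kg/m³ × 9.8 m/s² × 620 m = 1.054×10^7 Pa = 10.54 MPa
schist: 2706 kg/m³ × 9.8 m/s² × 11370 m = 3.015×10^8 Pa = 301.5 MPa
Total = 10.54 + 301.5 = 312.05 MPa
Pore pressure P_p = 1199 kg/m³ × 9.8 m/s² × 11990 m = 1.409×10^8 Pa = 140.9 MPa
Effective stress σ' = σ_v − P_p = 312.1 − 140.9 = 171.17 MPa = 1689.3 atm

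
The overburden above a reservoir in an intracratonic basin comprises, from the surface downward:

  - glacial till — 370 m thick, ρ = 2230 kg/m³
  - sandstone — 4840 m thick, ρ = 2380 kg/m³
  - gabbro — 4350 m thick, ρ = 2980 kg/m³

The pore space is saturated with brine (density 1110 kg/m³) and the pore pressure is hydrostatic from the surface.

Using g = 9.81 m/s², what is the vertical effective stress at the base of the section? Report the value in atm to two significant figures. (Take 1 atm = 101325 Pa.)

1400 atm

Overburden (lithostatic) stress σ_v:
glacial till: 2230 kg/m³ × 9.81 m/s² × 370 m = 8.094×10^6 Pa = 8.094 MPa
sandstone: 2380 kg/m³ × 9.81 m/s² × 4840 m = 1.130×10^8 Pa = 113.0 MPa
gabbro: 2980 kg/m³ × 9.81 m/s² × 4350 m = 1.272×10^8 Pa = 127.2 MPa
Total = 8.094 + 113.0 + 127.2 = 248.26 MPa
Pore pressure P_p = 1110 kg/m³ × 9.81 m/s² × 9560 m = 1.041×10^8 Pa = 104.1 MPa
Effective stress σ' = σ_v − P_p = 248.3 − 104.1 = 144.16 MPa = 1422.8 atm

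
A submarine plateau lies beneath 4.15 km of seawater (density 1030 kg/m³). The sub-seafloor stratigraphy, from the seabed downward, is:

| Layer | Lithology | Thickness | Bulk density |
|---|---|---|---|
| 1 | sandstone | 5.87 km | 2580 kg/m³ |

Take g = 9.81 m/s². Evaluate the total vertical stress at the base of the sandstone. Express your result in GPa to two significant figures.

seawater: 1030 kg/m³ × 9.81 m/s² × 4150 m = 4.193×10^7 Pa = 0.04193 GPa
sandstone: 2580 kg/m³ × 9.81 m/s² × 5870 m = 1.486×10^8 Pa = 0.1486 GPa
Total = 0.04193 + 0.1486 = 0.19050 GPa

0.19 GPa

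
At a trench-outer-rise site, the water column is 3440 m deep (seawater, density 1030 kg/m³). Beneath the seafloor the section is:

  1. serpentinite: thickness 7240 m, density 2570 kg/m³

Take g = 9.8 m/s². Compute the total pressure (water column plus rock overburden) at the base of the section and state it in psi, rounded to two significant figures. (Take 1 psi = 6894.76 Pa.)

31000 psi

seawater: 1030 kg/m³ × 9.8 m/s² × 3440 m = 3.472×10^7 Pa = 5036 psi
serpentinite: 2570 kg/m³ × 9.8 m/s² × 7240 m = 1.823×10^8 Pa = 26447 psi
Total = 5036 + 26447 = 31483 psi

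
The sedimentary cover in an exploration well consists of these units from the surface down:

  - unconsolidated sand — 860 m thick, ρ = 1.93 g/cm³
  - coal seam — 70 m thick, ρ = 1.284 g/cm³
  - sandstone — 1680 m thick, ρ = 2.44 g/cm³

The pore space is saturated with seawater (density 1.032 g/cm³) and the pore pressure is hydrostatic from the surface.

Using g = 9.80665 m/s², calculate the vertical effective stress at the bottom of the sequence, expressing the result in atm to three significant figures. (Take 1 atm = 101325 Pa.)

305 atm

Overburden (lithostatic) stress σ_v:
unconsolidated sand: 1930 kg/m³ × 9.80665 m/s² × 860 m = 1.628×10^7 Pa = 16.28 MPa
coal seam: 1284 kg/m³ × 9.80665 m/s² × 70 m = 8.814×10^5 Pa = 0.8814 MPa
sandstone: 2440 kg/m³ × 9.80665 m/s² × 1680 m = 4.020×10^7 Pa = 40.20 MPa
Total = 16.28 + 0.8814 + 40.20 = 57.358 MPa
Pore pressure P_p = 1032 kg/m³ × 9.80665 m/s² × 2610 m = 2.641×10^7 Pa = 26.41 MPa
Effective stress σ' = σ_v − P_p = 57.36 − 26.41 = 30.944 MPa = 305.39 atm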